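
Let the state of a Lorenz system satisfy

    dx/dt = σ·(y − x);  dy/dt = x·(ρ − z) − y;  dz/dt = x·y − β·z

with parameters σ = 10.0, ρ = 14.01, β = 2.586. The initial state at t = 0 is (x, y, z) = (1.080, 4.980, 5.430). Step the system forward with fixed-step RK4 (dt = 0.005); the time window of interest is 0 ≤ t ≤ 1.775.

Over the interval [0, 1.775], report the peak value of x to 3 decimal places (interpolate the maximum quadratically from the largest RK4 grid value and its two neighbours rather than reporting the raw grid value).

t=0.000: state=(1.080, 4.980, 5.430)
step 1 (dt=0.005): k1=(39.000, 4.286, -8.664), k2=(38.132, 5.138, -8.109), k3=(38.175, 5.115, -8.121), k4=(37.347, 5.950, -7.576); state += dt/6·(k1+2k2+2k3+k4)
t=0.005: state=(1.271, 5.006, 5.389)
t=0.010: state=(1.454, 5.039, 5.354)
t=0.015: state=(1.630, 5.081, 5.324)
continuing one RK4 step at a time; state shown every 20 steps (Δt=0.1):
t=0.100: state=(4.070, 6.726, 5.604)
t=0.200: state=(6.871, 9.794, 8.423)
t=0.300: state=(9.353, 10.895, 14.355)
t=0.400: state=(9.123, 7.089, 18.853)
t=0.500: state=(6.171, 2.940, 17.832)
t=0.600: state=(3.517, 1.593, 14.638)
t=0.700: state=(2.288, 1.658, 11.684)
t=0.800: state=(2.074, 2.212, 9.378)
t=0.900: state=(2.492, 3.182, 7.774)
t=1.000: state=(3.471, 4.758, 7.040)
t=1.100: state=(5.093, 7.038, 7.678)
t=1.200: state=(7.207, 9.312, 10.483)
t=1.300: state=(8.732, 9.347, 14.986)
t=1.400: state=(8.097, 6.323, 17.589)
t=1.500: state=(5.851, 3.523, 16.522)
t=1.600: state=(3.950, 2.575, 13.990)
t=1.700: state=(3.102, 2.733, 11.585)
t=1.775: state=(3.044, 3.233, 10.157)
largest grid value and its neighbours: x(0.340)=9.70559, x(0.345)=9.70894, x(0.350)=9.70267
parabola through these three points peaks at t≈0.344 with x≈9.70905

max x = 9.709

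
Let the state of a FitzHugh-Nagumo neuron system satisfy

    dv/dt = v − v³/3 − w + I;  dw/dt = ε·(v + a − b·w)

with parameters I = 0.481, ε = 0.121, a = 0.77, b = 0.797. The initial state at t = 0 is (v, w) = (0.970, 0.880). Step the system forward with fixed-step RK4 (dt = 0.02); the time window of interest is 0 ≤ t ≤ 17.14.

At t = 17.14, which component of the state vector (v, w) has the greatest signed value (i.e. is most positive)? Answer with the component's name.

t=0.000: state=(0.970, 0.880)
step 1 (dt=0.02): k1=(0.267, 0.126), k2=(0.266, 0.126), k3=(0.266, 0.126), k4=(0.265, 0.126); state += dt/6·(k1+2k2+2k3+k4)
t=0.020: state=(0.975, 0.883)
t=0.040: state=(0.981, 0.885)
t=0.060: state=(0.986, 0.888)
continuing one RK4 step at a time; state shown every 50 steps (Δt=1):
t=1.000: state=(1.162, 1.013)
t=2.000: state=(1.192, 1.146)
t=3.000: state=(1.107, 1.262)
t=4.000: state=(0.941, 1.354)
t=5.000: state=(0.665, 1.412)
t=6.000: state=(0.117, 1.420)
t=7.000: state=(-1.138, 1.326)
t=8.000: state=(-1.929, 1.101)
t=9.000: state=(-1.925, 0.864)
t=10.000: state=(-1.848, 0.656)
t=11.000: state=(-1.768, 0.476)
t=12.000: state=(-1.690, 0.322)
t=13.000: state=(-1.613, 0.191)
t=14.000: state=(-1.538, 0.080)
t=15.000: state=(-1.463, -0.011)
t=16.000: state=(-1.390, -0.086)
t=17.000: state=(-1.318, -0.145)
t=17.140: state=(-1.308, -0.153)
compare at T: v=-1.308, w=-0.153

largest component: w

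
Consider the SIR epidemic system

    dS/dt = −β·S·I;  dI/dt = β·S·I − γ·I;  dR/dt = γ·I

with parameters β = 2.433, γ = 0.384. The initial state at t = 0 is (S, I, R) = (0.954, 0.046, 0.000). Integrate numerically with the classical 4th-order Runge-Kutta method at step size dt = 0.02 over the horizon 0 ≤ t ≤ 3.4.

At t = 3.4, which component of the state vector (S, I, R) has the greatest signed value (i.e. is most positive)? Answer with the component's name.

t=0.000: state=(0.954, 0.046, 0.000)
step 1 (dt=0.02): k1=(-0.107, 0.089, 0.018), k2=(-0.109, 0.091, 0.018), k3=(-0.109, 0.091, 0.018), k4=(-0.111, 0.092, 0.018); state += dt/6·(k1+2k2+2k3+k4)
t=0.020: state=(0.952, 0.048, 0.000)
t=0.040: state=(0.950, 0.050, 0.001)
t=0.060: state=(0.947, 0.052, 0.001)
continuing one RK4 step at a time; state shown every 10 steps (Δt=0.2):
t=0.200: state=(0.928, 0.067, 0.004)
t=0.400: state=(0.892, 0.097, 0.011)
t=0.600: state=(0.843, 0.137, 0.020)
t=0.800: state=(0.779, 0.189, 0.032)
t=1.000: state=(0.700, 0.251, 0.049)
t=1.200: state=(0.610, 0.320, 0.071)
t=1.400: state=(0.513, 0.389, 0.098)
t=1.600: state=(0.418, 0.452, 0.130)
t=1.800: state=(0.331, 0.502, 0.167)
t=2.000: state=(0.257, 0.536, 0.207)
t=2.200: state=(0.197, 0.554, 0.249)
t=2.400: state=(0.150, 0.558, 0.292)
t=2.600: state=(0.115, 0.551, 0.334)
t=2.800: state=(0.088, 0.536, 0.376)
t=3.000: state=(0.068, 0.515, 0.416)
t=3.200: state=(0.053, 0.491, 0.455)
t=3.400: state=(0.042, 0.466, 0.492)
compare at T: S=0.042, I=0.466, R=0.492

largest component: R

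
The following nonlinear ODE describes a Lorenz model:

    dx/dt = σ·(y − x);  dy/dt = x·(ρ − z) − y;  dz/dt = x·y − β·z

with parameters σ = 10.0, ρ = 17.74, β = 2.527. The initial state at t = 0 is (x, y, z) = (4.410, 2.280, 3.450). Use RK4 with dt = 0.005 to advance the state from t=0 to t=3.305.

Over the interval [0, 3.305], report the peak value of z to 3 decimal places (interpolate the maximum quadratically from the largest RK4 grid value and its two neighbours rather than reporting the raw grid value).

t=0.000: state=(4.410, 2.280, 3.450)
step 1 (dt=0.005): k1=(-21.300, 60.739, 1.337), k2=(-19.249, 59.812, 1.868), k3=(-19.323, 59.881, 1.867), k4=(-17.340, 59.019, 2.384); state += dt/6·(k1+2k2+2k3+k4)
t=0.005: state=(4.314, 2.579, 3.459)
t=0.010: state=(4.236, 2.871, 3.474)
t=0.015: state=(4.177, 3.155, 3.493)
continuing one RK4 step at a time; state shown every 40 steps (Δt=0.2):
t=0.200: state=(9.086, 13.894, 10.663)
t=0.400: state=(9.288, 3.197, 26.153)
t=0.600: state=(0.719, -0.916, 15.965)
t=0.800: state=(-0.678, -1.055, 9.663)
t=1.000: state=(-1.994, -3.168, 6.252)
t=1.200: state=(-6.732, -10.576, 8.487)
t=1.400: state=(-11.196, -8.413, 24.979)
t=1.600: state=(-2.685, -0.064, 18.168)
t=1.800: state=(-0.722, -0.673, 11.010)
t=2.000: state=(-1.391, -2.142, 6.855)
t=2.200: state=(-4.634, -7.517, 6.343)
t=2.400: state=(-11.675, -13.080, 20.781)
t=2.600: state=(-4.774, -0.471, 21.198)
t=2.800: state=(-0.796, -0.357, 12.831)
t=3.000: state=(-0.898, -1.305, 7.834)
t=3.200: state=(-2.782, -4.538, 5.525)
t=3.305: state=(-5.411, -8.764, 6.750)
largest grid value and its neighbours: z(0.365)=26.75701, z(0.370)=26.76749, z(0.375)=26.74181
parabola through these three points peaks at t≈0.369 with z≈26.76829

max z = 26.768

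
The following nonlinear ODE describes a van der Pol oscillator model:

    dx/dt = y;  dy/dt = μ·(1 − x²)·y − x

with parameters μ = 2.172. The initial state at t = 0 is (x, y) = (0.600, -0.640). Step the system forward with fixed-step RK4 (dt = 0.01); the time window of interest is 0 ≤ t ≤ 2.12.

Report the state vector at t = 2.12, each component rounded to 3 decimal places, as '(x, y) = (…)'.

(x, y) = (-1.730, 0.361)

t=0.000: state=(0.600, -0.640)
step 1 (dt=0.01): k1=(-0.640, -1.490), k2=(-0.647, -1.502), k3=(-0.648, -1.502), k4=(-0.655, -1.515); state += dt/6·(k1+2k2+2k3+k4)
t=0.010: state=(0.594, -0.655)
t=0.020: state=(0.587, -0.670)
t=0.030: state=(0.580, -0.686)
continuing one RK4 step at a time; state shown every 10 steps (Δt=0.1):
t=0.100: state=(0.528, -0.803)
t=0.200: state=(0.438, -1.001)
t=0.300: state=(0.326, -1.247)
t=0.400: state=(0.187, -1.555)
t=0.500: state=(0.013, -1.939)
t=0.600: state=(-0.203, -2.393)
t=0.700: state=(-0.466, -2.864)
t=0.800: state=(-0.772, -3.206)
t=0.900: state=(-1.096, -3.197)
t=1.000: state=(-1.395, -2.709)
t=1.100: state=(-1.627, -1.908)
t=1.200: state=(-1.777, -1.118)
t=1.300: state=(-1.858, -0.533)
t=1.400: state=(-1.891, -0.164)
t=1.500: state=(-1.896, 0.052)
t=1.600: state=(-1.884, 0.174)
t=1.700: state=(-1.862, 0.246)
t=1.800: state=(-1.835, 0.289)
t=1.900: state=(-1.805, 0.318)
t=2.000: state=(-1.772, 0.340)
t=2.100: state=(-1.737, 0.358)
t=2.120: state=(-1.730, 0.361)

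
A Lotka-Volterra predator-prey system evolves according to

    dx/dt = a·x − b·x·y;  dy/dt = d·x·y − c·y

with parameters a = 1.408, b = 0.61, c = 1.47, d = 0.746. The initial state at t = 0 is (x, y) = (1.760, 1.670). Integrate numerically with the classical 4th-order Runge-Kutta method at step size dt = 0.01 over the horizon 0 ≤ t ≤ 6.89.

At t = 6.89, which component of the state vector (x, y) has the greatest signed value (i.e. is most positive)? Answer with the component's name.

t=0.000: state=(1.760, 1.670)
step 1 (dt=0.01): k1=(0.685, -0.262), k2=(0.688, -0.258), k3=(0.688, -0.258), k4=(0.691, -0.253); state += dt/6·(k1+2k2+2k3+k4)
t=0.010: state=(1.767, 1.667)
t=0.020: state=(1.774, 1.665)
t=0.030: state=(1.781, 1.663)
continuing one RK4 step at a time; state shown every 25 steps (Δt=0.25):
t=0.250: state=(1.947, 1.633)
t=0.500: state=(2.156, 1.658)
t=0.750: state=(2.366, 1.750)
t=1.000: state=(2.546, 1.917)
t=1.250: state=(2.655, 2.160)
t=1.500: state=(2.656, 2.459)
t=1.750: state=(2.535, 2.768)
t=2.000: state=(2.316, 3.016)
t=2.250: state=(2.056, 3.140)
t=2.500: state=(1.811, 3.116)
t=2.750: state=(1.617, 2.968)
t=3.000: state=(1.487, 2.742)
t=3.250: state=(1.418, 2.487)
t=3.500: state=(1.407, 2.240)
t=3.750: state=(1.446, 2.022)
t=4.000: state=(1.532, 1.847)
t=4.250: state=(1.660, 1.721)
t=4.500: state=(1.827, 1.649)
t=4.750: state=(2.024, 1.635)
t=5.000: state=(2.236, 1.684)
t=5.250: state=(2.439, 1.804)
t=5.500: state=(2.598, 2.000)
t=5.750: state=(2.670, 2.268)
t=6.000: state=(2.624, 2.578)
t=6.250: state=(2.461, 2.872)
t=6.500: state=(2.219, 3.080)
t=6.750: state=(1.959, 3.148)
t=6.890: state=(1.825, 3.122)
compare at T: x=1.825, y=3.122

largest component: y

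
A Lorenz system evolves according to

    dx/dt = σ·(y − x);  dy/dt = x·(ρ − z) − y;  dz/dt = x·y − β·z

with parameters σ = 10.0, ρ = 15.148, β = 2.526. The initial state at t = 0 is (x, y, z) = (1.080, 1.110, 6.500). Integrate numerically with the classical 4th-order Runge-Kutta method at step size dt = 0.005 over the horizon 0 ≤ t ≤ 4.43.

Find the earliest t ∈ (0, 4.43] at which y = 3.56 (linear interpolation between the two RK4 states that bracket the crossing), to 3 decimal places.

t = 0.192

t=0.000: state=(1.080, 1.110, 6.500)
step 1 (dt=0.005): k1=(0.300, 8.230, -15.220), k2=(0.498, 8.257, -15.101), k3=(0.494, 8.261, -15.101), k4=(0.688, 8.292, -14.982); state += dt/6·(k1+2k2+2k3+k4)
t=0.005: state=(1.082, 1.151, 6.424)
t=0.010: state=(1.087, 1.193, 6.350)
t=0.015: state=(1.093, 1.235, 6.277)
t=0.190: state=(2.273, 3.519, 4.575)
next step: t=0.195: state=(2.336, 3.623, 4.558) — y has crossed 3.56
linear interpolation between t=0.190 (3.51914) and t=0.195 (3.62319) → t≈0.192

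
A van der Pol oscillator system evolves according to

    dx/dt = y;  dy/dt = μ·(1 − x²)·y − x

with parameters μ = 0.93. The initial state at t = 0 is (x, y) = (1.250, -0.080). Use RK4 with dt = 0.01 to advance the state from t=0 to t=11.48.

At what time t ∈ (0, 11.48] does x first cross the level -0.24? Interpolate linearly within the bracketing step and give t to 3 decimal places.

t = 1.558

t=0.000: state=(1.250, -0.080)
step 1 (dt=0.01): k1=(-0.080, -1.208), k2=(-0.086, -1.205), k3=(-0.086, -1.205), k4=(-0.092, -1.201); state += dt/6·(k1+2k2+2k3+k4)
t=0.010: state=(1.249, -0.092)
t=0.020: state=(1.248, -0.104)
t=0.030: state=(1.247, -0.116)
continuing one RK4 step at a time; state shown every 50 steps (Δt=0.5):
t=0.500: state=(1.072, -0.613)
t=1.000: state=(0.636, -1.155)
t=1.500: state=(-0.125, -1.926)
t=1.550: state=(-0.224, -2.006)
next step: t=1.560: state=(-0.244, -2.022) — x has crossed -0.24
linear interpolation between t=1.550 (-0.22376) and t=1.560 (-0.24390) → t≈1.558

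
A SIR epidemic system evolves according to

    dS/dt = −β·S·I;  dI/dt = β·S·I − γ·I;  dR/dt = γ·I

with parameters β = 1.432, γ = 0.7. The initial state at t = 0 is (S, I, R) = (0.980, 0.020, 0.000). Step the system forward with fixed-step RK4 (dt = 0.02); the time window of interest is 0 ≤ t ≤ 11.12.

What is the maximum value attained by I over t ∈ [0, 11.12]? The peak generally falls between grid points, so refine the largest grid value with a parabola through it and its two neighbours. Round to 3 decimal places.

t=0.000: state=(0.980, 0.020, 0.000)
step 1 (dt=0.02): k1=(-0.028, 0.014, 0.014), k2=(-0.028, 0.014, 0.014), k3=(-0.028, 0.014, 0.014), k4=(-0.028, 0.014, 0.014); state += dt/6·(k1+2k2+2k3+k4)
t=0.020: state=(0.979, 0.020, 0.000)
t=0.040: state=(0.979, 0.021, 0.001)
t=0.060: state=(0.978, 0.021, 0.001)
continuing one RK4 step at a time; state shown every 25 steps (Δt=0.5):
t=0.500: state=(0.963, 0.028, 0.008)
t=1.000: state=(0.940, 0.039, 0.020)
t=1.500: state=(0.910, 0.054, 0.036)
t=2.000: state=(0.870, 0.072, 0.058)
t=2.500: state=(0.820, 0.093, 0.087)
t=3.000: state=(0.761, 0.115, 0.123)
t=3.500: state=(0.696, 0.137, 0.168)
t=4.000: state=(0.626, 0.155, 0.219)
t=4.500: state=(0.558, 0.167, 0.275)
t=5.000: state=(0.494, 0.171, 0.335)
t=5.500: state=(0.438, 0.168, 0.394)
t=6.000: state=(0.389, 0.159, 0.452)
t=6.500: state=(0.349, 0.146, 0.505)
t=7.000: state=(0.316, 0.131, 0.554)
t=7.500: state=(0.289, 0.114, 0.596)
t=8.000: state=(0.268, 0.098, 0.634)
t=8.500: state=(0.251, 0.083, 0.665)
t=9.000: state=(0.238, 0.070, 0.692)
t=9.500: state=(0.227, 0.058, 0.715)
t=10.000: state=(0.219, 0.048, 0.733)
t=10.500: state=(0.212, 0.040, 0.748)
t=11.000: state=(0.207, 0.032, 0.761)
t=11.120: state=(0.205, 0.031, 0.764)
largest grid value and its neighbours: I(5.020)=0.17116, I(5.040)=0.17117, I(5.060)=0.17117
parabola through these three points peaks at t≈5.046 with I≈0.17117

max I = 0.171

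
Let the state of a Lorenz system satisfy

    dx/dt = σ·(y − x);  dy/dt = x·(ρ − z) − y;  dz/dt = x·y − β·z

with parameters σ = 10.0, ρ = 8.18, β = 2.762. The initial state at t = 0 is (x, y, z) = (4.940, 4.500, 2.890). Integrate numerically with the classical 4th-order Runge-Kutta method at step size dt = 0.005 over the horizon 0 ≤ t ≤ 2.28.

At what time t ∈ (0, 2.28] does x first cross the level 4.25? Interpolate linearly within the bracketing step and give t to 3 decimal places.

t = 0.546

t=0.000: state=(4.940, 4.500, 2.890)
step 1 (dt=0.005): k1=(-4.400, 21.633, 14.248), k2=(-3.749, 21.345, 14.367), k3=(-3.773, 21.353, 14.370), k4=(-3.144, 21.072, 14.490); state += dt/6·(k1+2k2+2k3+k4)
t=0.005: state=(4.921, 4.607, 2.962)
t=0.010: state=(4.908, 4.711, 3.035)
t=0.015: state=(4.901, 4.812, 3.109)
continuing one RK4 step at a time; state shown every 20 steps (Δt=0.1):
t=0.100: state=(5.334, 6.208, 4.604)
t=0.200: state=(6.221, 6.948, 6.897)
t=0.300: state=(6.533, 6.361, 9.042)
t=0.400: state=(5.900, 4.893, 9.947)
t=0.500: state=(4.758, 3.599, 9.493)
t=0.545: state=(4.261, 3.224, 9.031)
next step: t=0.550: state=(4.209, 3.191, 8.975) — x has crossed 4.25
linear interpolation between t=0.545 (4.26082) and t=0.550 (4.20943) → t≈0.546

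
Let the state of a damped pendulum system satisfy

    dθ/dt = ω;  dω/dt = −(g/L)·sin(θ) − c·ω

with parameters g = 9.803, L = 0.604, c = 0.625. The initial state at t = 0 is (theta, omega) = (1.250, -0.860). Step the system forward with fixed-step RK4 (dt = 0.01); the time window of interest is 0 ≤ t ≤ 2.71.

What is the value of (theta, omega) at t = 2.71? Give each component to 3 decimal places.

(theta, omega) = (-0.254, 1.877)

t=0.000: state=(1.250, -0.860)
step 1 (dt=0.01): k1=(-0.860, -14.865), k2=(-0.934, -14.796), k3=(-0.934, -14.794), k4=(-1.008, -14.724); state += dt/6·(k1+2k2+2k3+k4)
t=0.010: state=(1.241, -1.008)
t=0.020: state=(1.230, -1.154)
t=0.030: state=(1.218, -1.299)
continuing one RK4 step at a time; state shown every 10 steps (Δt=0.1):
t=0.100: state=(1.092, -2.262)
t=0.200: state=(0.806, -3.407)
t=0.300: state=(0.426, -4.109)
t=0.400: state=(0.005, -4.192)
t=0.500: state=(-0.391, -3.627)
t=0.600: state=(-0.704, -2.578)
t=0.700: state=(-0.898, -1.281)
t=0.800: state=(-0.959, 0.067)
t=0.900: state=(-0.888, 1.327)
t=1.000: state=(-0.700, 2.376)
t=1.100: state=(-0.424, 3.074)
t=1.200: state=(-0.102, 3.295)
t=1.300: state=(0.217, 2.998)
t=1.400: state=(0.484, 2.267)
t=1.500: state=(0.662, 1.266)
t=1.600: state=(0.734, 0.167)
t=1.700: state=(0.697, -0.884)
t=1.800: state=(0.562, -1.765)
t=1.900: state=(0.353, -2.358)
t=2.000: state=(0.104, -2.571)
t=2.100: state=(-0.147, -2.376)
t=2.200: state=(-0.360, -1.830)
t=2.300: state=(-0.505, -1.050)
t=2.400: state=(-0.567, -0.172)
t=2.500: state=(-0.541, 0.675)
t=2.600: state=(-0.436, 1.379)
t=2.700: state=(-0.273, 1.846)
t=2.710: state=(-0.254, 1.877)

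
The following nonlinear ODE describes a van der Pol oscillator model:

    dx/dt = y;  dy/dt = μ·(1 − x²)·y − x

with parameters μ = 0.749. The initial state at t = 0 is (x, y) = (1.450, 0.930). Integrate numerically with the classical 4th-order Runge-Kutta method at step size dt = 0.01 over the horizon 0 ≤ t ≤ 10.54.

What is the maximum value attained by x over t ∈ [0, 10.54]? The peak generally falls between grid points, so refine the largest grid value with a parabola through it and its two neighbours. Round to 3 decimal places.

t=0.000: state=(1.450, 0.930)
step 1 (dt=0.01): k1=(0.930, -2.218), k2=(0.919, -2.223), k3=(0.919, -2.223), k4=(0.908, -2.227); state += dt/6·(k1+2k2+2k3+k4)
t=0.010: state=(1.459, 0.908)
t=0.020: state=(1.468, 0.885)
t=0.030: state=(1.477, 0.863)
continuing one RK4 step at a time; state shown every 50 steps (Δt=0.5):
t=0.500: state=(1.648, -0.074)
t=1.000: state=(1.453, -0.655)
t=1.500: state=(1.014, -1.105)
t=2.000: state=(0.319, -1.719)
t=2.500: state=(-0.713, -2.308)
t=3.000: state=(-1.696, -1.292)
t=3.500: state=(-1.953, 0.100)
t=4.000: state=(-1.744, 0.656)
t=4.500: state=(-1.330, 1.004)
t=5.000: state=(-0.717, 1.490)
t=5.500: state=(0.209, 2.231)
t=6.000: state=(1.373, 2.062)
t=6.500: state=(1.975, 0.362)
t=7.000: state=(1.906, -0.484)
t=7.500: state=(1.568, -0.846)
t=8.000: state=(1.057, -1.225)
t=8.500: state=(0.300, -1.856)
t=9.000: state=(-0.807, -2.433)
t=9.500: state=(-1.793, -1.186)
t=10.000: state=(-1.995, 0.182)
t=10.500: state=(-1.760, 0.685)
t=10.540: state=(-1.732, 0.712)
largest grid value and its neighbours: x(6.640)=2.00081, x(6.650)=2.00097, x(6.660)=2.00092
parabola through these three points peaks at t≈6.653 with x≈2.00097

max x = 2.001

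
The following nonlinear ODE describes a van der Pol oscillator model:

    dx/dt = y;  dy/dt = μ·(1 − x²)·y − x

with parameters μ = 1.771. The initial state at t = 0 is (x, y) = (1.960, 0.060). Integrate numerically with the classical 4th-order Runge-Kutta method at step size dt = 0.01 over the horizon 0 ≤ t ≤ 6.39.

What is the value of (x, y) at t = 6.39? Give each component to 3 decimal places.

t=0.000: state=(1.960, 0.060)
step 1 (dt=0.01): k1=(0.060, -2.262), k2=(0.049, -2.205), k3=(0.049, -2.207), k4=(0.038, -2.152); state += dt/6·(k1+2k2+2k3+k4)
t=0.010: state=(1.960, 0.038)
t=0.020: state=(1.961, 0.017)
t=0.030: state=(1.961, -0.003)
continuing one RK4 step at a time; state shown every 25 steps (Δt=0.25):
t=0.250: state=(1.927, -0.263)
t=0.500: state=(1.846, -0.369)
t=0.750: state=(1.746, -0.425)
t=1.000: state=(1.633, -0.477)
t=1.250: state=(1.506, -0.541)
t=1.500: state=(1.361, -0.627)
t=1.750: state=(1.189, -0.756)
t=2.000: state=(0.977, -0.961)
t=2.250: state=(0.696, -1.318)
t=2.500: state=(0.293, -1.974)
t=2.750: state=(-0.327, -3.039)
t=3.000: state=(-1.177, -3.416)
t=3.250: state=(-1.824, -1.558)
t=3.500: state=(-2.012, -0.177)
t=3.750: state=(-1.994, 0.231)
t=4.000: state=(-1.920, 0.346)
t=4.250: state=(-1.826, 0.399)
t=4.500: state=(-1.721, 0.443)
t=4.750: state=(-1.604, 0.494)
t=5.000: state=(-1.473, 0.560)
t=5.250: state=(-1.322, 0.655)
t=5.500: state=(-1.141, 0.798)
t=5.750: state=(-0.915, 1.031)
t=6.000: state=(-0.611, 1.445)
t=6.250: state=(-0.164, 2.206)
t=6.390: state=(0.187, 2.820)

(x, y) = (0.187, 2.820)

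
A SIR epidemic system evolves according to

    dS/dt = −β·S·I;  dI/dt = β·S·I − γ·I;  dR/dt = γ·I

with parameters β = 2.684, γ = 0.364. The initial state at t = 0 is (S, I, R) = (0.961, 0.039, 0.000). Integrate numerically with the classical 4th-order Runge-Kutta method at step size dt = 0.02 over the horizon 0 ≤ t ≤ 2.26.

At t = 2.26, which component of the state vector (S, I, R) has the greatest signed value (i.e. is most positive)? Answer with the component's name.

largest component: I

t=0.000: state=(0.961, 0.039, 0.000)
step 1 (dt=0.02): k1=(-0.101, 0.086, 0.014), k2=(-0.103, 0.088, 0.015), k3=(-0.103, 0.088, 0.015), k4=(-0.105, 0.090, 0.015); state += dt/6·(k1+2k2+2k3+k4)
t=0.020: state=(0.959, 0.041, 0.000)
t=0.040: state=(0.957, 0.043, 0.001)
t=0.060: state=(0.955, 0.045, 0.001)
continuing one RK4 step at a time; state shown every 5 steps (Δt=0.1):
t=0.100: state=(0.950, 0.049, 0.002)
t=0.200: state=(0.936, 0.060, 0.004)
t=0.300: state=(0.919, 0.075, 0.006)
t=0.400: state=(0.899, 0.092, 0.009)
t=0.500: state=(0.875, 0.112, 0.013)
t=0.600: state=(0.846, 0.137, 0.017)
t=0.700: state=(0.813, 0.165, 0.023)
t=0.800: state=(0.774, 0.196, 0.029)
t=0.900: state=(0.731, 0.232, 0.037)
t=1.000: state=(0.684, 0.270, 0.046)
t=1.100: state=(0.632, 0.311, 0.057)
t=1.200: state=(0.578, 0.353, 0.069)
t=1.300: state=(0.523, 0.394, 0.082)
t=1.400: state=(0.468, 0.434, 0.098)
t=1.500: state=(0.414, 0.471, 0.114)
t=1.600: state=(0.364, 0.505, 0.132)
t=1.700: state=(0.316, 0.533, 0.151)
t=1.800: state=(0.273, 0.556, 0.171)
t=1.900: state=(0.235, 0.574, 0.191)
t=2.000: state=(0.201, 0.587, 0.212)
t=2.100: state=(0.171, 0.595, 0.234)
t=2.200: state=(0.146, 0.598, 0.256)
t=2.260: state=(0.133, 0.599, 0.269)
compare at T: S=0.133, I=0.599, R=0.269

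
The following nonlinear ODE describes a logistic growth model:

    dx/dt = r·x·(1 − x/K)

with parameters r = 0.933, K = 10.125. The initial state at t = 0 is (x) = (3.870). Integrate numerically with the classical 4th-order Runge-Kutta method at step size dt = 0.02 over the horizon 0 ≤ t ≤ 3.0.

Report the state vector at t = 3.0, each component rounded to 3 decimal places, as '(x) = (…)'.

t=0.000: state=(3.870)
step 1 (dt=0.02): k1=(2.231), k2=(2.235), k3=(2.235), k4=(2.240); state += dt/6·(k1+2k2+2k3+k4)
t=0.020: state=(3.915)
t=0.040: state=(3.960)
t=0.060: state=(4.005)
continuing one RK4 step at a time; state shown every 5 steps (Δt=0.1):
t=0.100: state=(4.095)
t=0.200: state=(4.325)
t=0.300: state=(4.557)
t=0.400: state=(4.792)
t=0.500: state=(5.028)
t=0.600: state=(5.264)
t=0.700: state=(5.499)
t=0.800: state=(5.733)
t=0.900: state=(5.963)
t=1.000: state=(6.190)
t=1.100: state=(6.412)
t=1.200: state=(6.628)
t=1.300: state=(6.839)
t=1.400: state=(7.042)
t=1.500: state=(7.239)
t=1.600: state=(7.427)
t=1.700: state=(7.608)
t=1.800: state=(7.780)
t=1.900: state=(7.944)
t=2.000: state=(8.099)
t=2.100: state=(8.246)
t=2.200: state=(8.385)
t=2.300: state=(8.515)
t=2.400: state=(8.638)
t=2.500: state=(8.752)
t=2.600: state=(8.859)
t=2.700: state=(8.959)
t=2.800: state=(9.052)
t=2.900: state=(9.138)
t=3.000: state=(9.218)

(x) = (9.218)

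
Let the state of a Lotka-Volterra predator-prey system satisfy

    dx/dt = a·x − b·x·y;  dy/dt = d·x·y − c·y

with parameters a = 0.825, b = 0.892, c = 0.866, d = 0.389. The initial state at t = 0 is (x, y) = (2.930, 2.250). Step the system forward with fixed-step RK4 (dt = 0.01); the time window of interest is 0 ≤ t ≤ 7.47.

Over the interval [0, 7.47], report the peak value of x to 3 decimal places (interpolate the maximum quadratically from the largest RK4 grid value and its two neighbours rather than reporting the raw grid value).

max x = 5.475

t=0.000: state=(2.930, 2.250)
step 1 (dt=0.01): k1=(-3.463, 0.616), k2=(-3.451, 0.602), k3=(-3.451, 0.602), k4=(-3.438, 0.587); state += dt/6·(k1+2k2+2k3+k4)
t=0.010: state=(2.895, 2.256)
t=0.020: state=(2.861, 2.262)
t=0.030: state=(2.827, 2.267)
continuing one RK4 step at a time; state shown every 25 steps (Δt=0.25):
t=0.250: state=(2.157, 2.317)
t=0.500: state=(1.592, 2.235)
t=0.750: state=(1.211, 2.060)
t=1.000: state=(0.963, 1.843)
t=1.250: state=(0.805, 1.616)
t=1.500: state=(0.707, 1.400)
t=1.750: state=(0.650, 1.204)
t=2.000: state=(0.623, 1.032)
t=2.250: state=(0.619, 0.882)
t=2.500: state=(0.634, 0.755)
t=2.750: state=(0.666, 0.648)
t=3.000: state=(0.716, 0.558)
t=3.250: state=(0.784, 0.483)
t=3.500: state=(0.871, 0.422)
t=3.750: state=(0.981, 0.371)
t=4.000: state=(1.115, 0.331)
t=4.250: state=(1.277, 0.299)
t=4.500: state=(1.472, 0.276)
t=4.750: state=(1.705, 0.259)
t=5.000: state=(1.980, 0.249)
t=5.250: state=(2.303, 0.247)
t=5.500: state=(2.678, 0.254)
t=5.750: state=(3.105, 0.270)
t=6.000: state=(3.581, 0.301)
t=6.250: state=(4.094, 0.352)
t=6.500: state=(4.613, 0.433)
t=6.750: state=(5.081, 0.560)
t=7.000: state=(5.403, 0.752)
t=7.250: state=(5.454, 1.029)
t=7.470: state=(5.186, 1.344)
largest grid value and its neighbours: x(7.160)=5.47480, x(7.170)=5.47483, x(7.180)=5.47428
parabola through these three points peaks at t≈7.165 with x≈5.47489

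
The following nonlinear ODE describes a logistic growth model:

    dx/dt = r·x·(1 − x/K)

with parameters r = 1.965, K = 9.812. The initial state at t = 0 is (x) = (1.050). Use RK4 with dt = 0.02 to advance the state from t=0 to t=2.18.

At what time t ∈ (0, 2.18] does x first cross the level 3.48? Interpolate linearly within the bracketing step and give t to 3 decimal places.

t=0.000: state=(1.050)
step 1 (dt=0.02): k1=(1.842), k2=(1.871), k3=(1.871), k4=(1.900); state += dt/6·(k1+2k2+2k3+k4)
t=0.020: state=(1.087)
t=0.040: state=(1.126)
t=0.060: state=(1.166)
continuing one RK4 step at a time; state shown every 5 steps (Δt=0.1):
t=0.100: state=(1.249)
t=0.200: state=(1.479)
t=0.300: state=(1.743)
t=0.400: state=(2.043)
t=0.500: state=(2.379)
t=0.600: state=(2.751)
t=0.700: state=(3.156)
t=0.760: state=(3.414)
next step: t=0.780: state=(3.502) — x has crossed 3.48
linear interpolation between t=0.760 (3.41370) and t=0.780 (3.50170) → t≈0.775

t = 0.775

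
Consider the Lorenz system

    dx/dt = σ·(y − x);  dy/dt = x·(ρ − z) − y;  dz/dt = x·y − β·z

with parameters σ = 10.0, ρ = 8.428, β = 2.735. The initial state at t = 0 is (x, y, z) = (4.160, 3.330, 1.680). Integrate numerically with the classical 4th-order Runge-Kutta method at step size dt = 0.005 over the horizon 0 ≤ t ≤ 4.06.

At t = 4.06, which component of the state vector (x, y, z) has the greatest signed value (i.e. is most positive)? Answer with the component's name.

t=0.000: state=(4.160, 3.330, 1.680)
step 1 (dt=0.005): k1=(-8.300, 24.742, 9.258), k2=(-7.474, 24.444, 9.382), k3=(-7.502, 24.457, 9.385), k4=(-6.702, 24.173, 9.509); state += dt/6·(k1+2k2+2k3+k4)
t=0.005: state=(4.123, 3.452, 1.727)
t=0.010: state=(4.093, 3.572, 1.775)
t=0.015: state=(4.070, 3.689, 1.825)
continuing one RK4 step at a time; state shown every 40 steps (Δt=0.2):
t=0.200: state=(5.717, 7.084, 5.060)
t=0.400: state=(6.870, 6.223, 10.336)
t=0.600: state=(4.268, 2.954, 9.705)
t=0.800: state=(2.735, 2.482, 6.894)
t=1.000: state=(2.916, 3.291, 5.191)
t=1.200: state=(4.076, 4.814, 5.222)
t=1.400: state=(5.451, 5.921, 7.202)
t=1.600: state=(5.444, 4.985, 8.972)
t=1.800: state=(4.270, 3.739, 8.341)
t=2.000: state=(3.678, 3.625, 6.967)
t=2.200: state=(3.960, 4.257, 6.319)
t=2.400: state=(4.664, 5.006, 6.797)
t=2.600: state=(5.058, 5.065, 7.825)
t=2.800: state=(4.733, 4.461, 8.138)
t=3.000: state=(4.245, 4.078, 7.595)
t=3.200: state=(4.146, 4.209, 7.027)
t=3.400: state=(4.414, 4.590, 6.973)
t=3.600: state=(4.713, 4.805, 7.386)
t=3.800: state=(4.723, 4.647, 7.743)
t=4.000: state=(4.498, 4.379, 7.670)
t=4.060: state=(4.432, 4.332, 7.584)
compare at T: x=4.432, y=4.332, z=7.584

largest component: z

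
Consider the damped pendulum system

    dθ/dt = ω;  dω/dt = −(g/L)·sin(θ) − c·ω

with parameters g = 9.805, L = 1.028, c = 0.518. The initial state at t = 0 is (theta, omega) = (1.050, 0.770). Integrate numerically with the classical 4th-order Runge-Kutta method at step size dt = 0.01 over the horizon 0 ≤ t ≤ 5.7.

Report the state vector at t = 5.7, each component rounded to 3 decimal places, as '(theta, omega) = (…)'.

t=0.000: state=(1.050, 0.770)
step 1 (dt=0.01): k1=(0.770, -8.672), k2=(0.727, -8.668), k3=(0.727, -8.667), k4=(0.683, -8.662); state += dt/6·(k1+2k2+2k3+k4)
t=0.010: state=(1.057, 0.683)
t=0.020: state=(1.064, 0.597)
t=0.030: state=(1.069, 0.510)
continuing one RK4 step at a time; state shown every 20 steps (Δt=0.2):
t=0.200: state=(1.034, -0.895)
t=0.400: state=(0.715, -2.213)
t=0.600: state=(0.198, -2.794)
t=0.800: state=(-0.335, -2.376)
t=1.000: state=(-0.702, -1.214)
t=1.200: state=(-0.806, 0.177)
t=1.400: state=(-0.644, 1.384)
t=1.600: state=(-0.287, 2.070)
t=1.800: state=(0.133, 1.996)
t=2.000: state=(0.465, 1.241)
t=2.200: state=(0.608, 0.163)
t=2.400: state=(0.535, -0.857)
t=2.600: state=(0.290, -1.511)
t=2.800: state=(-0.031, -1.593)
t=3.000: state=(-0.309, -1.111)
t=3.200: state=(-0.454, -0.303)
t=3.400: state=(-0.429, 0.524)
t=3.600: state=(-0.261, 1.099)
t=3.800: state=(-0.019, 1.243)
t=4.000: state=(0.206, 0.940)
t=4.200: state=(0.337, 0.342)
t=4.400: state=(0.339, -0.311)
t=4.600: state=(0.224, -0.796)
t=4.800: state=(0.042, -0.960)
t=5.000: state=(-0.136, -0.772)
t=5.200: state=(-0.250, -0.334)
t=5.400: state=(-0.265, 0.175)
t=5.600: state=(-0.187, 0.575)
t=5.700: state=(-0.123, 0.690)

(theta, omega) = (-0.123, 0.690)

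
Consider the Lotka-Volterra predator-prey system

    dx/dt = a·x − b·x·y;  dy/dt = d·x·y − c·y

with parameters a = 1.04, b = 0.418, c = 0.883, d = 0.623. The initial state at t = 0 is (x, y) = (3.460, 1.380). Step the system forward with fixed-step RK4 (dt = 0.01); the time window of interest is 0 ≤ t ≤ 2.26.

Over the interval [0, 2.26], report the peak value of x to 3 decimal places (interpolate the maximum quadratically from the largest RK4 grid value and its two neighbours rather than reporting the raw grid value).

t=0.000: state=(3.460, 1.380)
step 1 (dt=0.01): k1=(1.603, 1.756), k2=(1.594, 1.774), k3=(1.593, 1.774), k4=(1.584, 1.793); state += dt/6·(k1+2k2+2k3+k4)
t=0.010: state=(3.476, 1.398)
t=0.020: state=(3.492, 1.416)
t=0.030: state=(3.507, 1.434)
continuing one RK4 step at a time; state shown every 10 steps (Δt=0.1):
t=0.100: state=(3.610, 1.575)
t=0.200: state=(3.732, 1.812)
t=0.300: state=(3.817, 2.100)
t=0.400: state=(3.852, 2.442)
t=0.500: state=(3.829, 2.840)
t=0.600: state=(3.738, 3.293)
t=0.700: state=(3.577, 3.787)
t=0.800: state=(3.352, 4.304)
t=0.900: state=(3.074, 4.814)
t=1.000: state=(2.761, 5.287)
t=1.100: state=(2.435, 5.690)
t=1.200: state=(2.115, 6.002)
t=1.300: state=(1.818, 6.210)
t=1.400: state=(1.552, 6.313)
t=1.500: state=(1.322, 6.320)
t=1.600: state=(1.128, 6.244)
t=1.700: state=(0.967, 6.100)
t=1.800: state=(0.834, 5.906)
t=1.900: state=(0.727, 5.676)
t=2.000: state=(0.639, 5.422)
t=2.100: state=(0.569, 5.153)
t=2.200: state=(0.512, 4.879)
t=2.260: state=(0.483, 4.714)
largest grid value and its neighbours: x(0.400)=3.85250, x(0.410)=3.85294, x(0.420)=3.85279
parabola through these three points peaks at t≈0.412 with x≈3.85296

max x = 3.853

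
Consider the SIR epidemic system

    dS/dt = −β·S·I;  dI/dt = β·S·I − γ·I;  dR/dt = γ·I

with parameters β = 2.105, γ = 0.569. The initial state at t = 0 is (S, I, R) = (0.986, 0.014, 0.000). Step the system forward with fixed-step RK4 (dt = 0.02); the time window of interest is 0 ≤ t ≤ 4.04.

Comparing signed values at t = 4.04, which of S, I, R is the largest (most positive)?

t=0.000: state=(0.986, 0.014, 0.000)
step 1 (dt=0.02): k1=(-0.029, 0.021, 0.008), k2=(-0.029, 0.021, 0.008), k3=(-0.029, 0.021, 0.008), k4=(-0.030, 0.022, 0.008); state += dt/6·(k1+2k2+2k3+k4)
t=0.020: state=(0.985, 0.014, 0.000)
t=0.040: state=(0.985, 0.015, 0.000)
t=0.060: state=(0.984, 0.015, 0.001)
continuing one RK4 step at a time; state shown every 10 steps (Δt=0.2):
t=0.200: state=(0.979, 0.019, 0.002)
t=0.400: state=(0.970, 0.025, 0.004)
t=0.600: state=(0.958, 0.034, 0.008)
t=0.800: state=(0.942, 0.045, 0.012)
t=1.000: state=(0.922, 0.060, 0.018)
t=1.200: state=(0.896, 0.078, 0.026)
t=1.400: state=(0.862, 0.101, 0.036)
t=1.600: state=(0.822, 0.129, 0.049)
t=1.800: state=(0.773, 0.161, 0.066)
t=2.000: state=(0.717, 0.197, 0.086)
t=2.200: state=(0.655, 0.234, 0.111)
t=2.400: state=(0.589, 0.272, 0.139)
t=2.600: state=(0.521, 0.306, 0.172)
t=2.800: state=(0.455, 0.336, 0.209)
t=3.000: state=(0.393, 0.358, 0.249)
t=3.200: state=(0.337, 0.373, 0.290)
t=3.400: state=(0.288, 0.379, 0.333)
t=3.600: state=(0.245, 0.379, 0.376)
t=3.800: state=(0.209, 0.372, 0.419)
t=4.000: state=(0.179, 0.360, 0.461)
t=4.040: state=(0.174, 0.357, 0.469)
compare at T: S=0.174, I=0.357, R=0.469

largest component: R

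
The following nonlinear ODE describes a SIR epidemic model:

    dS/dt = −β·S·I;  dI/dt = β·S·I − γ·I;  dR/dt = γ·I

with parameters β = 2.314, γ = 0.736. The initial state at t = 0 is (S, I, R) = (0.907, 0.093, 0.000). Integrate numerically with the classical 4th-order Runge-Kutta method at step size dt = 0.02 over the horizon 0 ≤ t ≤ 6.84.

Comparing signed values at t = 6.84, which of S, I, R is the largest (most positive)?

t=0.000: state=(0.907, 0.093, 0.000)
step 1 (dt=0.02): k1=(-0.195, 0.127, 0.068), k2=(-0.197, 0.128, 0.069), k3=(-0.197, 0.128, 0.069), k4=(-0.200, 0.129, 0.070); state += dt/6·(k1+2k2+2k3+k4)
t=0.020: state=(0.903, 0.096, 0.001)
t=0.040: state=(0.899, 0.098, 0.003)
t=0.060: state=(0.895, 0.101, 0.004)
continuing one RK4 step at a time; state shown every 25 steps (Δt=0.5):
t=0.500: state=(0.780, 0.172, 0.048)
t=1.000: state=(0.606, 0.266, 0.128)
t=1.500: state=(0.426, 0.334, 0.240)
t=2.000: state=(0.286, 0.347, 0.367)
t=2.500: state=(0.194, 0.316, 0.490)
t=3.000: state=(0.139, 0.264, 0.597)
t=3.500: state=(0.106, 0.210, 0.684)
t=4.000: state=(0.085, 0.162, 0.753)
t=4.500: state=(0.072, 0.123, 0.805)
t=5.000: state=(0.064, 0.092, 0.844)
t=5.500: state=(0.058, 0.068, 0.873)
t=6.000: state=(0.054, 0.051, 0.895)
t=6.500: state=(0.052, 0.037, 0.911)
t=6.840: state=(0.050, 0.030, 0.920)
compare at T: S=0.050, I=0.030, R=0.920

largest component: R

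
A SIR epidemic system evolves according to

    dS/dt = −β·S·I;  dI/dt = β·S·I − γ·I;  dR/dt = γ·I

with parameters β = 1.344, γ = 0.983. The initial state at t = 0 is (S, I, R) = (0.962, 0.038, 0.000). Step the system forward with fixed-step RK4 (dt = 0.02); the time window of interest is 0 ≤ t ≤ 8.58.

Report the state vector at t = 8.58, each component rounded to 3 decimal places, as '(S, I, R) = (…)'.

t=0.000: state=(0.962, 0.038, 0.000)
step 1 (dt=0.02): k1=(-0.049, 0.012, 0.037), k2=(-0.049, 0.012, 0.037), k3=(-0.049, 0.012, 0.037), k4=(-0.049, 0.012, 0.038); state += dt/6·(k1+2k2+2k3+k4)
t=0.020: state=(0.961, 0.038, 0.001)
t=0.040: state=(0.960, 0.038, 0.002)
t=0.060: state=(0.959, 0.039, 0.002)
continuing one RK4 step at a time; state shown every 25 steps (Δt=0.5):
t=0.500: state=(0.936, 0.044, 0.020)
t=1.000: state=(0.907, 0.050, 0.043)
t=1.500: state=(0.875, 0.056, 0.069)
t=2.000: state=(0.842, 0.061, 0.098)
t=2.500: state=(0.807, 0.065, 0.129)
t=3.000: state=(0.772, 0.067, 0.161)
t=3.500: state=(0.738, 0.068, 0.194)
t=4.000: state=(0.705, 0.068, 0.228)
t=4.500: state=(0.674, 0.066, 0.261)
t=5.000: state=(0.645, 0.063, 0.292)
t=5.500: state=(0.619, 0.059, 0.322)
t=6.000: state=(0.596, 0.054, 0.350)
t=6.500: state=(0.576, 0.049, 0.375)
t=7.000: state=(0.558, 0.044, 0.398)
t=7.500: state=(0.543, 0.039, 0.418)
t=8.000: state=(0.530, 0.034, 0.436)
t=8.500: state=(0.519, 0.030, 0.452)
t=8.580: state=(0.517, 0.029, 0.454)

(S, I, R) = (0.517, 0.029, 0.454)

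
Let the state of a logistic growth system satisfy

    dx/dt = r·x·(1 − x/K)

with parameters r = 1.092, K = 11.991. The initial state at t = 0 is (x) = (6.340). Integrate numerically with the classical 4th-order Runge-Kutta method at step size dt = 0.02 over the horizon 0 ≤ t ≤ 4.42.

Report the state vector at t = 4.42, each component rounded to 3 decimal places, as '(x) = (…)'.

(x) = (11.906)

t=0.000: state=(6.340)
step 1 (dt=0.02): k1=(3.263), k2=(3.261), k3=(3.261), k4=(3.258); state += dt/6·(k1+2k2+2k3+k4)
t=0.020: state=(6.405)
t=0.040: state=(6.470)
t=0.060: state=(6.535)
continuing one RK4 step at a time; state shown every 10 steps (Δt=0.2):
t=0.200: state=(6.986)
t=0.400: state=(7.609)
t=0.600: state=(8.197)
t=0.800: state=(8.739)
t=1.000: state=(9.230)
t=1.200: state=(9.667)
t=1.400: state=(10.049)
t=1.600: state=(10.379)
t=1.800: state=(10.660)
t=2.000: state=(10.897)
t=2.200: state=(11.096)
t=2.400: state=(11.261)
t=2.600: state=(11.397)
t=2.800: state=(11.509)
t=3.000: state=(11.600)
t=3.200: state=(11.675)
t=3.400: state=(11.736)
t=3.600: state=(11.785)
t=3.800: state=(11.825)
t=4.000: state=(11.857)
t=4.200: state=(11.883)
t=4.400: state=(11.904)
t=4.420: state=(11.906)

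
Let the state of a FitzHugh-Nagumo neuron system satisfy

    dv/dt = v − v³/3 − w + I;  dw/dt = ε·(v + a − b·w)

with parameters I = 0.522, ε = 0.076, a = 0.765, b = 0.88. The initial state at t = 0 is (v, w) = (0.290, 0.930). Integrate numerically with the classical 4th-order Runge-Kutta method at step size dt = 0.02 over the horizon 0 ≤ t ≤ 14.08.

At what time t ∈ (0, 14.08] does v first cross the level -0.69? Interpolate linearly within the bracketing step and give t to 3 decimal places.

t=0.000: state=(0.290, 0.930)
step 1 (dt=0.02): k1=(-0.126, 0.018), k2=(-0.127, 0.018), k3=(-0.127, 0.018), k4=(-0.129, 0.018); state += dt/6·(k1+2k2+2k3+k4)
t=0.020: state=(0.287, 0.930)
t=0.040: state=(0.285, 0.931)
t=0.060: state=(0.282, 0.931)
continuing one RK4 step at a time; state shown every 25 steps (Δt=0.5):
t=0.500: state=(0.207, 0.937)
t=1.000: state=(0.070, 0.941)
t=1.500: state=(-0.155, 0.937)
t=2.000: state=(-0.513, 0.923)
t=2.180: state=(-0.678, 0.914)
next step: t=2.200: state=(-0.698, 0.913) — v has crossed -0.69
linear interpolation between t=2.180 (-0.67821) and t=2.200 (-0.69762) → t≈2.192

t = 2.192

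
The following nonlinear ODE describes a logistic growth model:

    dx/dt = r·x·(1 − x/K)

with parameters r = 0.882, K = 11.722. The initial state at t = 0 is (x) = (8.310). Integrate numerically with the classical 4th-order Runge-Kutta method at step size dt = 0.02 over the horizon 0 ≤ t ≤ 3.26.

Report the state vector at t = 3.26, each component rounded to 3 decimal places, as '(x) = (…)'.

(x) = (11.457)

t=0.000: state=(8.310)
step 1 (dt=0.02): k1=(2.133), k2=(2.126), k3=(2.126), k4=(2.118); state += dt/6·(k1+2k2+2k3+k4)
t=0.020: state=(8.353)
t=0.040: state=(8.395)
t=0.060: state=(8.437)
continuing one RK4 step at a time; state shown every 10 steps (Δt=0.2):
t=0.200: state=(8.720)
t=0.400: state=(9.097)
t=0.600: state=(9.439)
t=0.800: state=(9.746)
t=1.000: state=(10.019)
t=1.200: state=(10.260)
t=1.400: state=(10.471)
t=1.600: state=(10.655)
t=1.800: state=(10.814)
t=2.000: state=(10.951)
t=2.200: state=(11.069)
t=2.400: state=(11.170)
t=2.600: state=(11.256)
t=2.800: state=(11.328)
t=3.000: state=(11.390)
t=3.200: state=(11.443)
t=3.260: state=(11.457)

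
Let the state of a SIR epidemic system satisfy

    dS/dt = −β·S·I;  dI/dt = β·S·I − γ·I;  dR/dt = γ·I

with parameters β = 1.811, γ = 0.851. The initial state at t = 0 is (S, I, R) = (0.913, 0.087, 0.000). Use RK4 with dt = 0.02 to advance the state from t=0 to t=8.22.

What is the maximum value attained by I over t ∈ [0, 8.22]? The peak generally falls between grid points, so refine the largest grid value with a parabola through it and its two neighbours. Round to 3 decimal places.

t=0.000: state=(0.913, 0.087, 0.000)
step 1 (dt=0.02): k1=(-0.144, 0.070, 0.074), k2=(-0.145, 0.070, 0.075), k3=(-0.145, 0.070, 0.075), k4=(-0.146, 0.070, 0.075); state += dt/6·(k1+2k2+2k3+k4)
t=0.020: state=(0.910, 0.088, 0.001)
t=0.040: state=(0.907, 0.090, 0.003)
t=0.060: state=(0.904, 0.091, 0.005)
continuing one RK4 step at a time; state shown every 25 steps (Δt=0.5):
t=0.500: state=(0.830, 0.125, 0.045)
t=1.000: state=(0.727, 0.166, 0.107)
t=1.500: state=(0.616, 0.199, 0.185)
t=2.000: state=(0.509, 0.216, 0.274)
t=2.500: state=(0.418, 0.215, 0.367)
t=3.000: state=(0.347, 0.198, 0.455)
t=3.500: state=(0.293, 0.173, 0.534)
t=4.000: state=(0.254, 0.145, 0.602)
t=4.500: state=(0.225, 0.117, 0.657)
t=5.000: state=(0.205, 0.093, 0.702)
t=5.500: state=(0.190, 0.073, 0.737)
t=6.000: state=(0.179, 0.056, 0.764)
t=6.500: state=(0.172, 0.043, 0.785)
t=7.000: state=(0.166, 0.033, 0.801)
t=7.500: state=(0.162, 0.025, 0.814)
t=8.000: state=(0.159, 0.019, 0.823)
t=8.220: state=(0.157, 0.017, 0.826)
largest grid value and its neighbours: I(2.180)=0.21796, I(2.200)=0.21798, I(2.220)=0.21797
parabola through these three points peaks at t≈2.205 with I≈0.21798

max I = 0.218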